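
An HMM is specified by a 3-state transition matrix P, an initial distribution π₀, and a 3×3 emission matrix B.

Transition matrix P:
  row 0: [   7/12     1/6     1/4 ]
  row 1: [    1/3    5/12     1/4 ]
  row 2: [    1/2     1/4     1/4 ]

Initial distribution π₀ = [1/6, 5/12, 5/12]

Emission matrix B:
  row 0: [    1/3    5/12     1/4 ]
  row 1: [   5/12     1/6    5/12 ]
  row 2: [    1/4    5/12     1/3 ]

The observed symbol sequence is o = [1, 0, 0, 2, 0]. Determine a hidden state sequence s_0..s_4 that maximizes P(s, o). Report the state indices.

path = [2, 0, 0, 0, 0]

t=0: δ = [6.944e-02, 6.944e-02, 1.736e-01]  (obs o_0=1)
t=1: δ = [2.894e-02, 1.808e-02, 1.085e-02]  ψ = [2, 2, 2]  (obs o_1=0)
t=2: δ = [5.626e-03, 3.140e-03, 1.808e-03]  ψ = [0, 1, 0]  (obs o_2=0)
t=3: δ = [8.205e-04, 5.451e-04, 4.689e-04]  ψ = [0, 1, 0]  (obs o_3=2)
t=4: δ = [1.595e-04, 9.463e-05, 5.128e-05]  ψ = [0, 1, 0]  (obs o_4=0)
backtrack: best end state = 0; path = [2, 0, 0, 0, 0]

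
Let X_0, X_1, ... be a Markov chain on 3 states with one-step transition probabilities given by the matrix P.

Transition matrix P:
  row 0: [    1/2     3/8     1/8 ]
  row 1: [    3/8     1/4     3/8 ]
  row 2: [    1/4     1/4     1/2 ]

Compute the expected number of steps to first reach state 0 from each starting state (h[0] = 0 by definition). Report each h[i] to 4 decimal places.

First-step conditioning: h[0] = 0; for i ≠ 0, h[i] = 1 + Σ_k P[i][k]·h[k].
  h[1] = 1 + 1/4·h[1] + 3/8·h[2]
  h[2] = 1 + 1/4·h[1] + 1/2·h[2]
Solving the 2×2 linear system over states ≠ 0 gives exactly h = [0, 28/9, 32/9] (h[0] = 0 is the target).

h = [0.0000, 3.1111, 3.5556]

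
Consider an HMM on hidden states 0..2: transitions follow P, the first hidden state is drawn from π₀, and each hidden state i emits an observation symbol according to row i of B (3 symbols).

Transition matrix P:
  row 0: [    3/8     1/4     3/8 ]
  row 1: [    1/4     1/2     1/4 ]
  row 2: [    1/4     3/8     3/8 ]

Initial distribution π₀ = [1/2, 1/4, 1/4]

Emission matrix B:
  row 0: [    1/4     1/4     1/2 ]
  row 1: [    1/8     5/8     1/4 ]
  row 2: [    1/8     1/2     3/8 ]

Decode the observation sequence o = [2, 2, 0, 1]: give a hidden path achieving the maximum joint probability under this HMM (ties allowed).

path = [0, 0, 0, 2]

t=0: δ = [2.500e-01, 6.250e-02, 9.375e-02]  (obs o_0=2)
t=1: δ = [4.688e-02, 1.562e-02, 3.516e-02]  ψ = [0, 0, 0]  (obs o_1=2)
t=2: δ = [4.395e-03, 1.648e-03, 2.197e-03]  ψ = [0, 2, 0]  (obs o_2=0)
t=3: δ = [4.120e-04, 6.866e-04, 8.240e-04]  ψ = [0, 0, 0]  (obs o_3=1)
backtrack: best end state = 2; path = [0, 0, 0, 2]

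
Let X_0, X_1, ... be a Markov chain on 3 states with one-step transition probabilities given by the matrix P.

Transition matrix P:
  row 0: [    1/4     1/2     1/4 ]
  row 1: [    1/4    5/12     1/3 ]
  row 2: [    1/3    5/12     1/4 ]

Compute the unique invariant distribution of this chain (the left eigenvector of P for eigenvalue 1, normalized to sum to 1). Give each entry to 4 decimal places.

Balance equations π_j = Σ_i π_i·P[i][j]:
  π_0 = 1/4·π_0 + 1/4·π_1 + 1/3·π_2
  π_1 = 1/2·π_0 + 5/12·π_1 + 5/12·π_2
  normalize: π_0 + π_1 + π_2 = 1
Solving the linear system gives exactly π = [43/157, 69/157, 45/157].

π = [0.2739, 0.4395, 0.2866]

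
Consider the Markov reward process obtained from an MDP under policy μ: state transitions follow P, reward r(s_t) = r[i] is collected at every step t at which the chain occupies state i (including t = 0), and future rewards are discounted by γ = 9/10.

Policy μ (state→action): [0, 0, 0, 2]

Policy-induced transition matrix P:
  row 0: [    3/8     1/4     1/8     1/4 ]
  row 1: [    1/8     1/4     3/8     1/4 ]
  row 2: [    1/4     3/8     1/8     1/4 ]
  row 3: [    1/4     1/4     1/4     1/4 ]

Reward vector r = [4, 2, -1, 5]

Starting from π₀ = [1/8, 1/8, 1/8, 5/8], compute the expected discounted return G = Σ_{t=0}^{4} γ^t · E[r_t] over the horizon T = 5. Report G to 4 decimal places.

t=0: π = [0.1250, 0.1250, 0.1250, 0.6250], E[r] = 3.7500, γ^t·E[r] = 3.750000, running G = 3.750000
t=1: π = [0.2500, 0.2656, 0.2344, 0.2500], E[r] = 2.5469, γ^t·E[r] = 2.292188, running G = 6.042188
t=2: π = [0.2480, 0.2793, 0.2227, 0.2500], E[r] = 2.5781, γ^t·E[r] = 2.088281, running G = 8.130469
t=3: π = [0.2461, 0.2778, 0.2261, 0.2500], E[r] = 2.5640, γ^t·E[r] = 1.869130, running G = 9.999599
t=4: π = [0.2460, 0.2783, 0.2257, 0.2500], E[r] = 2.5649, γ^t·E[r] = 1.682858, running G = 11.682457

G = 11.6825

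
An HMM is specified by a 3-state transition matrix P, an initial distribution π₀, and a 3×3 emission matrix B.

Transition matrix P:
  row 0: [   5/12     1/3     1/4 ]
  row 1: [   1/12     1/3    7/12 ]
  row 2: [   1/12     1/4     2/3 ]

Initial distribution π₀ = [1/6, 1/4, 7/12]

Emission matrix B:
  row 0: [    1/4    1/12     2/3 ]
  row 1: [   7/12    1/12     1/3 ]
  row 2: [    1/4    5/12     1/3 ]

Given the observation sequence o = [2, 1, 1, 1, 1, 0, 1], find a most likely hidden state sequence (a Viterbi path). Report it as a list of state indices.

t=0: δ = [1.111e-01, 8.333e-02, 1.944e-01]  (obs o_0=2)
t=1: δ = [3.858e-03, 4.051e-03, 5.401e-02]  ψ = [0, 2, 2]  (obs o_1=1)
t=2: δ = [3.751e-04, 1.125e-03, 1.500e-02]  ψ = [2, 2, 2]  (obs o_2=1)
t=3: δ = [1.042e-04, 3.126e-04, 4.168e-03]  ψ = [2, 2, 2]  (obs o_3=1)
t=4: δ = [2.894e-05, 8.683e-05, 1.158e-03]  ψ = [2, 2, 2]  (obs o_4=1)
t=5: δ = [2.412e-05, 1.688e-04, 1.929e-04]  ψ = [2, 2, 2]  (obs o_5=0)
t=6: δ = [1.340e-06, 4.690e-06, 5.360e-05]  ψ = [2, 1, 2]  (obs o_6=1)
backtrack: best end state = 2; path = [2, 2, 2, 2, 2, 2, 2]

path = [2, 2, 2, 2, 2, 2, 2]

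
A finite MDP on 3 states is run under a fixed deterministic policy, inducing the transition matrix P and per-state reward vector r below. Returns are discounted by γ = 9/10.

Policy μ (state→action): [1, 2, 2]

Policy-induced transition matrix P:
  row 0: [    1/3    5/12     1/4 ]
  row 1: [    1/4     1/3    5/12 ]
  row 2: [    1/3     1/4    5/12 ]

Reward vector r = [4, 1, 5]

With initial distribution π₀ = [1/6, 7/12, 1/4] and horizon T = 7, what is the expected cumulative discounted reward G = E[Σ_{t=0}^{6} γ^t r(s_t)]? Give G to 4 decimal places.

G = 16.7947

t=0: π = [0.1667, 0.5833, 0.2500], E[r] = 2.5000, γ^t·E[r] = 2.500000, running G = 2.500000
t=1: π = [0.2847, 0.3264, 0.3889], E[r] = 3.4097, γ^t·E[r] = 3.068750, running G = 5.568750
t=2: π = [0.3061, 0.3247, 0.3692], E[r] = 3.3953, γ^t·E[r] = 2.750156, running G = 8.318906
t=3: π = [0.3063, 0.3281, 0.3656], E[r] = 3.3814, γ^t·E[r] = 2.465051, running G = 10.783957
t=4: π = [0.3060, 0.3284, 0.3656], E[r] = 3.3805, γ^t·E[r] = 2.217921, running G = 13.001878
t=5: π = [0.3060, 0.3284, 0.3657], E[r] = 3.3806, γ^t·E[r] = 1.996195, running G = 14.998073
t=6: π = [0.3060, 0.3284, 0.3657], E[r] = 3.3806, γ^t·E[r] = 1.796588, running G = 16.794661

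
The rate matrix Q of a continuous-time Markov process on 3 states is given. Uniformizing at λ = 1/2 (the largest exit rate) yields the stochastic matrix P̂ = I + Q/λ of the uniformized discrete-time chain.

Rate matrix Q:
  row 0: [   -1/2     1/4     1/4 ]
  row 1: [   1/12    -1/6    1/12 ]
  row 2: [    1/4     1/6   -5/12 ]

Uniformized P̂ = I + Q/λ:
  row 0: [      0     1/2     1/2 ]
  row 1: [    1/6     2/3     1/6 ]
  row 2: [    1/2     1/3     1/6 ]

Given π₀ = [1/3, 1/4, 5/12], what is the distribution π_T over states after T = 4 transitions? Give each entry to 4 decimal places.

t=0: π = [0.3333, 0.2500, 0.4167]
t=1: π = [0.2500, 0.4722, 0.2778]
t=2: π = [0.2176, 0.5324, 0.2500]
t=3: π = [0.2137, 0.5471, 0.2392]
t=4: π = [0.2108, 0.5513, 0.2379]

π = [0.2108, 0.5513, 0.2379]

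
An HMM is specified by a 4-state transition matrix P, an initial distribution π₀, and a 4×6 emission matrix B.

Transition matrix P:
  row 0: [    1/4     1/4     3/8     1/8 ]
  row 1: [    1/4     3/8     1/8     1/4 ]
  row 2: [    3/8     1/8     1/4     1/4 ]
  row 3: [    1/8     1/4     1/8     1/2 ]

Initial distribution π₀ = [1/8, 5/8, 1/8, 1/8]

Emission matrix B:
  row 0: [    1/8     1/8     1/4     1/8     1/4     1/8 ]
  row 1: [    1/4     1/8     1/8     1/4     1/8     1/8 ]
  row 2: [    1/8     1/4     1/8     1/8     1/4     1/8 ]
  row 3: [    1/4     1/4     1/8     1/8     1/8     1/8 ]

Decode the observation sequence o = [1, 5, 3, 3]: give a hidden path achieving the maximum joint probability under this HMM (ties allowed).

t=0: δ = [1.562e-02, 7.812e-02, 3.125e-02, 3.125e-02]  (obs o_0=1)
t=1: δ = [2.441e-03, 3.662e-03, 1.221e-03, 2.441e-03]  ψ = [1, 1, 1, 1]  (obs o_1=5)
t=2: δ = [1.144e-04, 3.433e-04, 1.144e-04, 1.526e-04]  ψ = [1, 1, 0, 3]  (obs o_2=3)
t=3: δ = [1.073e-05, 3.219e-05, 5.364e-06, 1.073e-05]  ψ = [1, 1, 0, 1]  (obs o_3=3)
backtrack: best end state = 1; path = [1, 1, 1, 1]

path = [1, 1, 1, 1]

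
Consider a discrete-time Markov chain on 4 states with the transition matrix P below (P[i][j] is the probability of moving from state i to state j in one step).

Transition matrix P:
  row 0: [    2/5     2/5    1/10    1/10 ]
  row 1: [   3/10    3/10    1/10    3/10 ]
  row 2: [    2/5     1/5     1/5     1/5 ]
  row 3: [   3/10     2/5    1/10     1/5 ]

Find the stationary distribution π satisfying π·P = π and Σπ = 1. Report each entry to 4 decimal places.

Balance equations π_j = Σ_i π_i·P[i][j]:
  π_0 = 2/5·π_0 + 3/10·π_1 + 2/5·π_2 + 3/10·π_3
  π_1 = 2/5·π_0 + 3/10·π_1 + 1/5·π_2 + 2/5·π_3
  π_2 = 1/10·π_0 + 1/10·π_1 + 1/5·π_2 + 1/10·π_3
  normalize: π_0 + π_1 + π_2 + π_3 = 1
Solving the linear system gives exactly π = [28/81, 34/99, 1/9, 178/891].

π = [0.3457, 0.3434, 0.1111, 0.1998]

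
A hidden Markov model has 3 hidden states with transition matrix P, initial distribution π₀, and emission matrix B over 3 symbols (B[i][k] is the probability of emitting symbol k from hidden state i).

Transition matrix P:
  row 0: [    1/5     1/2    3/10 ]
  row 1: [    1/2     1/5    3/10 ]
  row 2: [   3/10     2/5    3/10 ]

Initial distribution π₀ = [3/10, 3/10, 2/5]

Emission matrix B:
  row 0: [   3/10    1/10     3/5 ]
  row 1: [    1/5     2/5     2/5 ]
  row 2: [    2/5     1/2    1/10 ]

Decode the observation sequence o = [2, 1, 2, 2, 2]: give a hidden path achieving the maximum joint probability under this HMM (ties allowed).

path = [0, 1, 0, 1, 0]

t=0: δ = [1.800e-01, 1.200e-01, 4.000e-02]  (obs o_0=2)
t=1: δ = [6.000e-03, 3.600e-02, 2.700e-02]  ψ = [1, 0, 0]  (obs o_1=1)
t=2: δ = [1.080e-02, 4.320e-03, 1.080e-03]  ψ = [1, 2, 1]  (obs o_2=2)
t=3: δ = [1.296e-03, 2.160e-03, 3.240e-04]  ψ = [0, 0, 0]  (obs o_3=2)
t=4: δ = [6.480e-04, 2.592e-04, 6.480e-05]  ψ = [1, 0, 1]  (obs o_4=2)
backtrack: best end state = 0; path = [0, 1, 0, 1, 0]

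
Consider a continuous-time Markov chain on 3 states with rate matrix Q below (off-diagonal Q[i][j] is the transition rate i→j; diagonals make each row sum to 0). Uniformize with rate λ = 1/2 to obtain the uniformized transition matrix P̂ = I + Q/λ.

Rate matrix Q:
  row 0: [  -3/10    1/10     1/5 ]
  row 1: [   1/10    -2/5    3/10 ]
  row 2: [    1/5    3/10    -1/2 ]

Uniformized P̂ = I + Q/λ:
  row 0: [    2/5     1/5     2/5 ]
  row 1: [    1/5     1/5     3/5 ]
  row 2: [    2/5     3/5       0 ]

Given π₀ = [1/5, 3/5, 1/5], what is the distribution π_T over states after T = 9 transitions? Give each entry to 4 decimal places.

t=0: π = [0.2000, 0.6000, 0.2000]
t=1: π = [0.2800, 0.2800, 0.4400]
t=2: π = [0.3440, 0.3760, 0.2800]
t=3: π = [0.3248, 0.3120, 0.3632]
t=4: π = [0.3376, 0.3453, 0.3171]
t=5: π = [0.3309, 0.3268, 0.3422]
t=6: π = [0.3346, 0.3369, 0.3285]
t=7: π = [0.3326, 0.3314, 0.3360]
t=8: π = [0.3337, 0.3344, 0.3319]
t=9: π = [0.3331, 0.3328, 0.3341]

π = [0.3331, 0.3328, 0.3341]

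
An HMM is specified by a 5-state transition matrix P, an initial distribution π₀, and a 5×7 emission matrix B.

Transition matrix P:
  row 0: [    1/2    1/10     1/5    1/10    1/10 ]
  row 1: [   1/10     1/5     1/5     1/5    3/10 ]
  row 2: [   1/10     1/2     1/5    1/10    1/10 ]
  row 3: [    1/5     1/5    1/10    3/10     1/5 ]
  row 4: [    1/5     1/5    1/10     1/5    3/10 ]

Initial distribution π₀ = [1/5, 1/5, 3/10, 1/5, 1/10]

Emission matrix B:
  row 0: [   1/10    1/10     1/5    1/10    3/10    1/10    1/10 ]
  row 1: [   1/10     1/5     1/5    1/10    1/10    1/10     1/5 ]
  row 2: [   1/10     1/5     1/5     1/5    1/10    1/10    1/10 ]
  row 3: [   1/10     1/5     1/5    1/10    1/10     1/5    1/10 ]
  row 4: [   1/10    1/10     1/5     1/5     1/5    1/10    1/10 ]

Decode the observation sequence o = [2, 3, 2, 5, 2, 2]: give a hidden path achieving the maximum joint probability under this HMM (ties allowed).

t=0: δ = [4.000e-02, 4.000e-02, 6.000e-02, 4.000e-02, 2.000e-02]  (obs o_0=2)
t=1: δ = [2.000e-03, 3.000e-03, 2.400e-03, 1.200e-03, 2.400e-03]  ψ = [0, 2, 2, 3, 1]  (obs o_1=3)
t=2: δ = [2.000e-04, 2.400e-04, 1.200e-04, 1.200e-04, 1.800e-04]  ψ = [0, 2, 1, 1, 1]  (obs o_2=2)
t=3: δ = [1.000e-05, 6.000e-06, 4.800e-06, 9.600e-06, 7.200e-06]  ψ = [0, 2, 1, 1, 1]  (obs o_3=5)
t=4: δ = [1.000e-06, 4.800e-07, 4.000e-07, 5.760e-07, 4.320e-07]  ψ = [0, 2, 0, 3, 4]  (obs o_4=2)
t=5: δ = [1.000e-07, 4.000e-08, 4.000e-08, 3.456e-08, 2.880e-08]  ψ = [0, 2, 0, 3, 1]  (obs o_5=2)
backtrack: best end state = 0; path = [0, 0, 0, 0, 0, 0]

path = [0, 0, 0, 0, 0, 0]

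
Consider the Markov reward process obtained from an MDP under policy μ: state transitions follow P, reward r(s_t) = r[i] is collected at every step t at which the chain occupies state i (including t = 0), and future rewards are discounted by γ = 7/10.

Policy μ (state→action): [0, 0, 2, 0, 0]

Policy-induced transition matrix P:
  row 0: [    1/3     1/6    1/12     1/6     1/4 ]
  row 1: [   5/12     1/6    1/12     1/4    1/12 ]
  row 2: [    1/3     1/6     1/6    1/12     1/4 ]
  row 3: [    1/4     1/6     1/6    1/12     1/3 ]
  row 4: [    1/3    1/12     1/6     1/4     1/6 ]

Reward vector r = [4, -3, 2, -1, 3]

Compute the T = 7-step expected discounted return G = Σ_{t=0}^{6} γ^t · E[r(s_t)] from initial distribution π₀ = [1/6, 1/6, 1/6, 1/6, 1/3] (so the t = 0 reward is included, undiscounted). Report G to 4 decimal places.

G = 4.6915

t=0: π = [0.1667, 0.1667, 0.1667, 0.1667, 0.3333], E[r] = 1.3333, γ^t·E[r] = 1.333333, running G = 1.333333
t=1: π = [0.3333, 0.1389, 0.1389, 0.1806, 0.2083], E[r] = 1.6389, γ^t·E[r] = 1.147222, running G = 2.480556
t=2: π = [0.3299, 0.1493, 0.1273, 0.1690, 0.2245], E[r] = 1.6308, γ^t·E[r] = 0.799086, running G = 3.279641
t=3: π = [0.3317, 0.1480, 0.1267, 0.1731, 0.2205], E[r] = 1.6247, γ^t·E[r] = 0.557276, running G = 3.836917
t=4: π = [0.3312, 0.1483, 0.1267, 0.1724, 0.2214], E[r] = 1.6253, γ^t·E[r] = 0.390224, running G = 4.227141
t=5: π = [0.3313, 0.1482, 0.1267, 0.1726, 0.2212], E[r] = 1.6251, γ^t·E[r] = 0.273133, running G = 4.500274
t=6: π = [0.3313, 0.1482, 0.1267, 0.1725, 0.2212], E[r] = 1.6251, γ^t·E[r] = 0.191197, running G = 4.691471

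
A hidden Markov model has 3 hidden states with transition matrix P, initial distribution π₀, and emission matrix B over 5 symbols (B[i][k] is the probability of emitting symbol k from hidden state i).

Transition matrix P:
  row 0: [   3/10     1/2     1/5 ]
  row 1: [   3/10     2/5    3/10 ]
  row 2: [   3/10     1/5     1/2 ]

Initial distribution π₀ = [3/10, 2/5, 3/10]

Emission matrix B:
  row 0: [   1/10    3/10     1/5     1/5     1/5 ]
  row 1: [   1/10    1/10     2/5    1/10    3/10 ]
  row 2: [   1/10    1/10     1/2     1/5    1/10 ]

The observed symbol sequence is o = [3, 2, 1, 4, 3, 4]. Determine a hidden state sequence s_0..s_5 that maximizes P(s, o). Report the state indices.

t=0: δ = [6.000e-02, 4.000e-02, 6.000e-02]  (obs o_0=3)
t=1: δ = [3.600e-03, 1.200e-02, 1.500e-02]  ψ = [0, 0, 2]  (obs o_1=2)
t=2: δ = [1.350e-03, 4.800e-04, 7.500e-04]  ψ = [2, 1, 2]  (obs o_2=1)
t=3: δ = [8.100e-05, 2.025e-04, 3.750e-05]  ψ = [0, 0, 2]  (obs o_3=4)
t=4: δ = [1.215e-05, 8.100e-06, 1.215e-05]  ψ = [1, 1, 1]  (obs o_4=3)
t=5: δ = [7.290e-07, 1.822e-06, 6.075e-07]  ψ = [0, 0, 2]  (obs o_5=4)
backtrack: best end state = 1; path = [2, 2, 0, 1, 0, 1]

path = [2, 2, 0, 1, 0, 1]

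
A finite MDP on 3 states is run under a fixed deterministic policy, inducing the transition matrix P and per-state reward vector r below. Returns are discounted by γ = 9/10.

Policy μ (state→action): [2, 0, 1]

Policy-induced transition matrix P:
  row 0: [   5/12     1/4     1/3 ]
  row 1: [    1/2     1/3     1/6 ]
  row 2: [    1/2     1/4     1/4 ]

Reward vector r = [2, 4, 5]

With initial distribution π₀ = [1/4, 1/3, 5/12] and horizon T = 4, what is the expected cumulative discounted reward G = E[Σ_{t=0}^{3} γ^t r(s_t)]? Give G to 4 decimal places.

t=0: π = [0.2500, 0.3333, 0.4167], E[r] = 3.9167, γ^t·E[r] = 3.916667, running G = 3.916667
t=1: π = [0.4792, 0.2778, 0.2431], E[r] = 3.2847, γ^t·E[r] = 2.956250, running G = 6.872917
t=2: π = [0.4601, 0.2731, 0.2668], E[r] = 3.3466, γ^t·E[r] = 2.710781, running G = 9.583698
t=3: π = [0.4617, 0.2728, 0.2656], E[r] = 3.3423, γ^t·E[r] = 2.436504, running G = 12.020202

G = 12.0202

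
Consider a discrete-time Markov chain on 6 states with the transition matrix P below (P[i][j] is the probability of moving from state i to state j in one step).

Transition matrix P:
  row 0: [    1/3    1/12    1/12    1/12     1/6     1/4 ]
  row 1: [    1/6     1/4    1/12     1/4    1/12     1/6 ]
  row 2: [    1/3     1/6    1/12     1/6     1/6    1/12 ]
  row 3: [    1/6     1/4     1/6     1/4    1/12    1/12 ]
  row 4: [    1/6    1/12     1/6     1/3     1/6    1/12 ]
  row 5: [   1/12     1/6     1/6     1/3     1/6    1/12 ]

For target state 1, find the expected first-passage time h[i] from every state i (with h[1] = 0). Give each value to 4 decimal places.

h = [7.1696, 0.0000, 6.6023, 5.8686, 6.9356, 6.3382]

First-step conditioning: h[1] = 0; for i ≠ 1, h[i] = 1 + Σ_k P[i][k]·h[k].
  h[0] = 1 + 1/3·h[0] + 1/12·h[2] + 1/12·h[3] + 1/6·h[4] + 1/4·h[5]
  h[2] = 1 + 1/3·h[0] + 1/12·h[2] + 1/6·h[3] + 1/6·h[4] + 1/12·h[5]
  h[3] = 1 + 1/6·h[0] + 1/6·h[2] + 1/4·h[3] + 1/12·h[4] + 1/12·h[5]
  h[4] = 1 + 1/6·h[0] + 1/6·h[2] + 1/3·h[3] + 1/6·h[4] + 1/12·h[5]
  h[5] = 1 + 1/12·h[0] + 1/6·h[2] + 1/3·h[3] + 1/6·h[4] + 1/12·h[5]
Solving the 5×5 linear system over states ≠ 1 gives exactly h = [86544/12071, 0, 79696/12071, 70840/12071, 83720/12071, 76508/12071] (h[1] = 0 is the target).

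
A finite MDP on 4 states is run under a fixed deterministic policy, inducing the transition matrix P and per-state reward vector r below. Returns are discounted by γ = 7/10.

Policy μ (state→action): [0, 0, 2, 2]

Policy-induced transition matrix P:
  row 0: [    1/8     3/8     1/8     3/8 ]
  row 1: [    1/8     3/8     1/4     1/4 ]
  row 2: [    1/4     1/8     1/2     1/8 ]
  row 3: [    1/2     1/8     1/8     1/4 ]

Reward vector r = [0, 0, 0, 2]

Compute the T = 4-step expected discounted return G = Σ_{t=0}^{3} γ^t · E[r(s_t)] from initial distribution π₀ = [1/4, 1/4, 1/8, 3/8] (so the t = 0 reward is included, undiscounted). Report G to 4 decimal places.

t=0: π = [0.2500, 0.2500, 0.1250, 0.3750], E[r] = 0.7500, γ^t·E[r] = 0.750000, running G = 0.750000
t=1: π = [0.2813, 0.2500, 0.2031, 0.2656], E[r] = 0.5313, γ^t·E[r] = 0.371875, running G = 1.121875
t=2: π = [0.2500, 0.2578, 0.2324, 0.2598], E[r] = 0.5195, γ^t·E[r] = 0.254570, running G = 1.376445
t=3: π = [0.2515, 0.2520, 0.2444, 0.2522], E[r] = 0.5044, γ^t·E[r] = 0.173007, running G = 1.549453

G = 1.5495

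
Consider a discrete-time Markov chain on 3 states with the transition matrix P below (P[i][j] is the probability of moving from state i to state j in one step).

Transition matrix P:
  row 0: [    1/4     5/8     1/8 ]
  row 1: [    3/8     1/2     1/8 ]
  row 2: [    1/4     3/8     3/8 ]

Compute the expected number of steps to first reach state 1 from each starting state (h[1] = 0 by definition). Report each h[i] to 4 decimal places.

h = [1.7143, 0.0000, 2.2857]

First-step conditioning: h[1] = 0; for i ≠ 1, h[i] = 1 + Σ_k P[i][k]·h[k].
  h[0] = 1 + 1/4·h[0] + 1/8·h[2]
  h[2] = 1 + 1/4·h[0] + 3/8·h[2]
Solving the 2×2 linear system over states ≠ 1 gives exactly h = [12/7, 0, 16/7] (h[1] = 0 is the target).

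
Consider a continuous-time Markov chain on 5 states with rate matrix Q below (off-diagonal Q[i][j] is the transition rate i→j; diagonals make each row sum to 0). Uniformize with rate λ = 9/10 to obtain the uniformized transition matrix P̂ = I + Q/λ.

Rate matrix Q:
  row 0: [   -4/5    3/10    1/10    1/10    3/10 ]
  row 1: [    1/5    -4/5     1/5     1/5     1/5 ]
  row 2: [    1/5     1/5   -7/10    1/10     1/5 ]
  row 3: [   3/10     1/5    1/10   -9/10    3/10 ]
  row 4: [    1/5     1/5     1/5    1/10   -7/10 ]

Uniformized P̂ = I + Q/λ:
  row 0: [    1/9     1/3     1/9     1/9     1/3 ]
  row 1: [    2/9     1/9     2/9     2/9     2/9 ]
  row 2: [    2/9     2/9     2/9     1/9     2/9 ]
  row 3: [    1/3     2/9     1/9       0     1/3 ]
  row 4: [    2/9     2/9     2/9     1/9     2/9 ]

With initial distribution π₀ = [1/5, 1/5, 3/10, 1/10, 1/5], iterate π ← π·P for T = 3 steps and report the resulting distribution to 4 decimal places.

π = [0.2122, 0.2213, 0.1850, 0.1221, 0.2594]

t=0: π = [0.2000, 0.2000, 0.3000, 0.1000, 0.2000]
t=1: π = [0.2111, 0.2222, 0.1889, 0.1222, 0.2556]
t=2: π = [0.2123, 0.2210, 0.1852, 0.1222, 0.2593]
t=3: π = [0.2122, 0.2213, 0.1850, 0.1221, 0.2594]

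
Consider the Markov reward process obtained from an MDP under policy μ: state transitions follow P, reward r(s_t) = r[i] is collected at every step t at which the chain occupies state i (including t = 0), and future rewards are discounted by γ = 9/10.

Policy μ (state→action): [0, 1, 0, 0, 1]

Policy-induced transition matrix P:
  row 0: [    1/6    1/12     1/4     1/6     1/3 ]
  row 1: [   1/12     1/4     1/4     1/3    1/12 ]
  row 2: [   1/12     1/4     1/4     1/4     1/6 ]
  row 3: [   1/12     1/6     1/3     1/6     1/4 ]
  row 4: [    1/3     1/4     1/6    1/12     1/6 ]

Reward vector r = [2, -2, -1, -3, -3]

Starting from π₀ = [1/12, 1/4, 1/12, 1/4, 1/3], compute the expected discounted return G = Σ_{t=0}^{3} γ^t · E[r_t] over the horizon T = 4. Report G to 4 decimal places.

G = -5.8781

t=0: π = [0.0833, 0.2500, 0.0833, 0.2500, 0.3333], E[r] = -2.1667, γ^t·E[r] = -2.166667, running G = -2.166667
t=1: π = [0.1736, 0.2153, 0.2431, 0.1875, 0.1806], E[r] = -1.4306, γ^t·E[r] = -1.287500, running G = -3.454167
t=2: π = [0.1429, 0.2054, 0.2506, 0.2078, 0.1933], E[r] = -1.5787, γ^t·E[r] = -1.278750, running G = -4.732917
t=3: π = [0.1436, 0.2089, 0.2512, 0.2057, 0.1907], E[r] = -1.5709, γ^t·E[r] = -1.145180, running G = -5.878096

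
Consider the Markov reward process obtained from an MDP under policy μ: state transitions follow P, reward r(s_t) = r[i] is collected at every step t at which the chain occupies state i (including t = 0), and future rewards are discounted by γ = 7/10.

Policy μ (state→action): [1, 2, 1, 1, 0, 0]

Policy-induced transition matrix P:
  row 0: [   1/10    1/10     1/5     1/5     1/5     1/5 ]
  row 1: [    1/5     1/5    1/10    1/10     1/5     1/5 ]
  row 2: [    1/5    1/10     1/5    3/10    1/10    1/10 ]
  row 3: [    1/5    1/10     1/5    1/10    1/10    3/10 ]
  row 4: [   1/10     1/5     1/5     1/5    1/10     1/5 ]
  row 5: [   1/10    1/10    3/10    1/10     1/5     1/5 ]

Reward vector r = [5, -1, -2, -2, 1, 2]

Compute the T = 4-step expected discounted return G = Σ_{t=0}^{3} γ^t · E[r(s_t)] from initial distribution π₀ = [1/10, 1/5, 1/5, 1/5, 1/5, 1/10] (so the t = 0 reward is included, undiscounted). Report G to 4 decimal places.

G = 0.5813

t=0: π = [0.1000, 0.2000, 0.2000, 0.2000, 0.2000, 0.1000], E[r] = -0.1000, γ^t·E[r] = -0.100000, running G = -0.100000
t=1: π = [0.1600, 0.1400, 0.1900, 0.1700, 0.1400, 0.2000], E[r] = 0.4800, γ^t·E[r] = 0.336000, running G = 0.236000
t=2: π = [0.1500, 0.1280, 0.2060, 0.1680, 0.1500, 0.1980], E[r] = 0.4200, γ^t·E[r] = 0.205800, running G = 0.441800
t=3: π = [0.1502, 0.1278, 0.2070, 0.1712, 0.1476, 0.1962], E[r] = 0.4068, γ^t·E[r] = 0.139532, running G = 0.581332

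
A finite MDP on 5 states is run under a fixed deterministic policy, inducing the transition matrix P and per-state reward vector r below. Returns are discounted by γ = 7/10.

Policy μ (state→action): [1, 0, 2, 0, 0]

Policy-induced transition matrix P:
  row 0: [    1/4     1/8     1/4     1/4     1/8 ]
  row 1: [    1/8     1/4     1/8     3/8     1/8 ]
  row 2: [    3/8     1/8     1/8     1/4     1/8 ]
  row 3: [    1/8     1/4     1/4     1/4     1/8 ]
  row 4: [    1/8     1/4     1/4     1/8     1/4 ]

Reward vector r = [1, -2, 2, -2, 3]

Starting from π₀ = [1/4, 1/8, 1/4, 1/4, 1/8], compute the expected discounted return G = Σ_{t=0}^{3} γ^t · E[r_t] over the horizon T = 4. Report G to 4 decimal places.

t=0: π = [0.2500, 0.1250, 0.2500, 0.2500, 0.1250], E[r] = 0.3750, γ^t·E[r] = 0.375000, running G = 0.375000
t=1: π = [0.2188, 0.1875, 0.2031, 0.2500, 0.1406], E[r] = 0.1719, γ^t·E[r] = 0.120313, running G = 0.495313
t=2: π = [0.2031, 0.1973, 0.2012, 0.2559, 0.1426], E[r] = 0.1270, γ^t·E[r] = 0.062207, running G = 0.557520
t=3: π = [0.2007, 0.1995, 0.2002, 0.2568, 0.1428], E[r] = 0.1169, γ^t·E[r] = 0.040112, running G = 0.597631

G = 0.5976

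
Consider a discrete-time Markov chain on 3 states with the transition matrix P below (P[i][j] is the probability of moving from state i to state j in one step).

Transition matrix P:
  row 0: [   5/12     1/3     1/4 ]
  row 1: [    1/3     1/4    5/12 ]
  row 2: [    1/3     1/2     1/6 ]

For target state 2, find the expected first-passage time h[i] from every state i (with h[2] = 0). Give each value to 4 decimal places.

h = [3.3191, 2.8085, 0.0000]

First-step conditioning: h[2] = 0; for i ≠ 2, h[i] = 1 + Σ_k P[i][k]·h[k].
  h[0] = 1 + 5/12·h[0] + 1/3·h[1]
  h[1] = 1 + 1/3·h[0] + 1/4·h[1]
Solving the 2×2 linear system over states ≠ 2 gives exactly h = [156/47, 132/47, 0] (h[2] = 0 is the target).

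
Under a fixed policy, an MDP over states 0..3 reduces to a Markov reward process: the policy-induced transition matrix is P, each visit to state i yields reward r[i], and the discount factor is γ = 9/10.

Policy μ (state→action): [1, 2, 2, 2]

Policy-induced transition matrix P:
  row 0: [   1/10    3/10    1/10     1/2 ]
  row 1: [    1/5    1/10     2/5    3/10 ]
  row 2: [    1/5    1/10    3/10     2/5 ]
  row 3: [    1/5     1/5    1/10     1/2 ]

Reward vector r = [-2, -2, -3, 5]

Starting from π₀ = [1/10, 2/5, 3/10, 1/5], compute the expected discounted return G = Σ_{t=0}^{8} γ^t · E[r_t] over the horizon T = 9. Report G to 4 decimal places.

G = 3.3831

t=0: π = [0.1000, 0.4000, 0.3000, 0.2000], E[r] = -0.9000, γ^t·E[r] = -0.900000, running G = -0.900000
t=1: π = [0.1900, 0.1400, 0.2800, 0.3900], E[r] = 0.4500, γ^t·E[r] = 0.405000, running G = -0.495000
t=2: π = [0.1810, 0.1770, 0.1980, 0.4440], E[r] = 0.9100, γ^t·E[r] = 0.737100, running G = 0.242100
t=3: π = [0.1819, 0.1806, 0.1927, 0.4448], E[r] = 0.9209, γ^t·E[r] = 0.671336, running G = 0.913436
t=4: π = [0.1818, 0.1809, 0.1927, 0.4446], E[r] = 0.9196, γ^t·E[r] = 0.603317, running G = 1.516753
t=5: π = [0.1818, 0.1808, 0.1928, 0.4446], E[r] = 0.9191, γ^t·E[r] = 0.542713, running G = 2.059466
t=6: π = [0.1818, 0.1808, 0.1928, 0.4446], E[r] = 0.9191, γ^t·E[r] = 0.488436, running G = 2.547903
t=7: π = [0.1818, 0.1808, 0.1928, 0.4446], E[r] = 0.9191, γ^t·E[r] = 0.439593, running G = 2.987496
t=8: π = [0.1818, 0.1808, 0.1928, 0.4446], E[r] = 0.9191, γ^t·E[r] = 0.395634, running G = 3.383130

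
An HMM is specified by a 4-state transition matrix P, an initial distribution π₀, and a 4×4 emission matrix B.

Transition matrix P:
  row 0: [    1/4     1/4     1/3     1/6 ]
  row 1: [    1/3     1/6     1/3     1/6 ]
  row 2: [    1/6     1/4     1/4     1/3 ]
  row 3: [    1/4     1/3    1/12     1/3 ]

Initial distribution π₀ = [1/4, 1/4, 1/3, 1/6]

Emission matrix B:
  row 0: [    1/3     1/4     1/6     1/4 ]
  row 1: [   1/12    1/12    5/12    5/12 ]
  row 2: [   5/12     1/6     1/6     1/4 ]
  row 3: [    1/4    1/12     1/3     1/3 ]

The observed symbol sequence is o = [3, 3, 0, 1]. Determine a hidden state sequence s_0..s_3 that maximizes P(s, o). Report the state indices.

t=0: δ = [6.250e-02, 1.042e-01, 8.333e-02, 5.556e-02]  (obs o_0=3)
t=1: δ = [8.681e-03, 8.681e-03, 8.681e-03, 9.259e-03]  ψ = [1, 2, 1, 2]  (obs o_1=3)
t=2: δ = [9.645e-04, 2.572e-04, 1.206e-03, 7.716e-04]  ψ = [1, 3, 0, 3]  (obs o_2=0)
t=3: δ = [6.028e-05, 2.512e-05, 5.358e-05, 3.349e-05]  ψ = [0, 2, 0, 2]  (obs o_3=1)
backtrack: best end state = 0; path = [2, 1, 0, 0]

path = [2, 1, 0, 0]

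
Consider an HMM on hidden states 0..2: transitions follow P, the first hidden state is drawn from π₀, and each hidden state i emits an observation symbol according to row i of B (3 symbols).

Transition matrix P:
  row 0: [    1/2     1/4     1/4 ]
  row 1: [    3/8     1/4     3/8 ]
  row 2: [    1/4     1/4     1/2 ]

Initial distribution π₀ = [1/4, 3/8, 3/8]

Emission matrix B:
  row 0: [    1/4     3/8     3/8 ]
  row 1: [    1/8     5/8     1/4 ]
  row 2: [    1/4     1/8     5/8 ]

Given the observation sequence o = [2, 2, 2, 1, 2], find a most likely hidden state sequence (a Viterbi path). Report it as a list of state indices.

path = [2, 2, 2, 1, 2]

t=0: δ = [9.375e-02, 9.375e-02, 2.344e-01]  (obs o_0=2)
t=1: δ = [2.197e-02, 1.465e-02, 7.324e-02]  ψ = [2, 2, 2]  (obs o_1=2)
t=2: δ = [6.866e-03, 4.578e-03, 2.289e-02]  ψ = [2, 2, 2]  (obs o_2=2)
t=3: δ = [2.146e-03, 3.576e-03, 1.431e-03]  ψ = [2, 2, 2]  (obs o_3=1)
t=4: δ = [5.029e-04, 2.235e-04, 8.382e-04]  ψ = [1, 1, 1]  (obs o_4=2)
backtrack: best end state = 2; path = [2, 2, 2, 1, 2]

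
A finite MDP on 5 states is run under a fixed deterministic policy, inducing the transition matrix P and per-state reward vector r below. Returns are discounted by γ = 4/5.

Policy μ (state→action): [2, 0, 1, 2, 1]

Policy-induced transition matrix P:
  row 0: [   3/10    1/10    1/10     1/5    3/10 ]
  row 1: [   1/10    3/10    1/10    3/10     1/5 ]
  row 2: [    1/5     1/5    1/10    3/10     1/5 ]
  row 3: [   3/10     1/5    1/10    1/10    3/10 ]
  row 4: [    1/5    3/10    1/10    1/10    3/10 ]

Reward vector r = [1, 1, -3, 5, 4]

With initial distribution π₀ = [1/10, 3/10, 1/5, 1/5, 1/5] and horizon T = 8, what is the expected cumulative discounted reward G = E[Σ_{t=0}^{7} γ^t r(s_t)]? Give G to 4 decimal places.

G = 8.4303

t=0: π = [0.1000, 0.3000, 0.2000, 0.2000, 0.2000], E[r] = 1.6000, γ^t·E[r] = 1.600000, running G = 1.600000
t=1: π = [0.2000, 0.2400, 0.1000, 0.2100, 0.2500], E[r] = 2.1900, γ^t·E[r] = 1.752000, running G = 3.352000
t=2: π = [0.2170, 0.2290, 0.1000, 0.1880, 0.2660], E[r] = 2.1500, γ^t·E[r] = 1.376000, running G = 4.728000
t=3: π = [0.2176, 0.2278, 0.1000, 0.1875, 0.2671], E[r] = 2.1513, γ^t·E[r] = 1.101466, running G = 5.829466
t=4: π = [0.2177, 0.2277, 0.1000, 0.1873, 0.2672], E[r] = 2.1509, γ^t·E[r] = 0.881025, running G = 6.710491
t=5: π = [0.2177, 0.2277, 0.1000, 0.1873, 0.2672], E[r] = 2.1510, γ^t·E[r] = 0.704826, running G = 7.415316
t=6: π = [0.2177, 0.2277, 0.1000, 0.1873, 0.2672], E[r] = 2.1510, γ^t·E[r] = 0.563860, running G = 7.979176
t=7: π = [0.2177, 0.2277, 0.1000, 0.1873, 0.2672], E[r] = 2.1510, γ^t·E[r] = 0.451088, running G = 8.430264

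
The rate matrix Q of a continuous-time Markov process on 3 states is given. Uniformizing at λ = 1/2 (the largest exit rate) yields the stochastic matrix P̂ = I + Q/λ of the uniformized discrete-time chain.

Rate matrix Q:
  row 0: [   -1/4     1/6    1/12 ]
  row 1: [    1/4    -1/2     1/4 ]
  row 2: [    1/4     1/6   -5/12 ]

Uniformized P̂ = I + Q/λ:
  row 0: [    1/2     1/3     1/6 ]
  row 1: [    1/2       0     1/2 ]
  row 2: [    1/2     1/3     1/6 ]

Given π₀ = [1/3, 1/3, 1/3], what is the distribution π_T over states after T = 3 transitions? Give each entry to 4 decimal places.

t=0: π = [0.3333, 0.3333, 0.3333]
t=1: π = [0.5000, 0.2222, 0.2778]
t=2: π = [0.5000, 0.2593, 0.2407]
t=3: π = [0.5000, 0.2469, 0.2531]

π = [0.5000, 0.2469, 0.2531]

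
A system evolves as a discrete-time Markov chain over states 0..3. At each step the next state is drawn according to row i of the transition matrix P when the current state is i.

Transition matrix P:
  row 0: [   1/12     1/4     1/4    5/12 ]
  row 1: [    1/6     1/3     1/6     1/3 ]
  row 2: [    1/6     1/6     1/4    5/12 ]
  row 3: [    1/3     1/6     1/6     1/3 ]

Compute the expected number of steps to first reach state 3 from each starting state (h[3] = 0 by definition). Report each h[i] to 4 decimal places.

h = [2.5273, 2.7588, 2.5080, 0.0000]

First-step conditioning: h[3] = 0; for i ≠ 3, h[i] = 1 + Σ_k P[i][k]·h[k].
  h[0] = 1 + 1/12·h[0] + 1/4·h[1] + 1/4·h[2]
  h[1] = 1 + 1/6·h[0] + 1/3·h[1] + 1/6·h[2]
  h[2] = 1 + 1/6·h[0] + 1/6·h[1] + 1/4·h[2]
Solving the 3×3 linear system over states ≠ 3 gives exactly h = [786/311, 858/311, 780/311, 0] (h[3] = 0 is the target).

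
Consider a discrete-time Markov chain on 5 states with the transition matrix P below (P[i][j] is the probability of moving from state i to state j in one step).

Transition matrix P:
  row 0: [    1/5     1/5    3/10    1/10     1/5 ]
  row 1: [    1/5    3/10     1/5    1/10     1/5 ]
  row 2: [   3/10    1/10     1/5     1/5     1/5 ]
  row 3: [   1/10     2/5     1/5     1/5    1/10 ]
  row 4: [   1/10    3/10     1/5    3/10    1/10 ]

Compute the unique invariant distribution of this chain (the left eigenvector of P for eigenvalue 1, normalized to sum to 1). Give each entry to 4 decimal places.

Balance equations π_j = Σ_i π_i·P[i][j]:
  π_0 = 1/5·π_0 + 1/5·π_1 + 3/10·π_2 + 1/10·π_3 + 1/10·π_4
  π_1 = 1/5·π_0 + 3/10·π_1 + 1/10·π_2 + 2/5·π_3 + 3/10·π_4
  π_2 = 3/10·π_0 + 1/5·π_1 + 1/5·π_2 + 1/5·π_3 + 1/5·π_4
  π_3 = 1/10·π_0 + 1/10·π_1 + 1/5·π_2 + 1/5·π_3 + 3/10·π_4
  normalize: π_0 + π_1 + π_2 + π_3 + π_4 = 1
Solving the linear system gives exactly π = [1882/10009, 2549/10009, 2190/10009, 1725/10009, 1663/10009].

π = [0.1880, 0.2547, 0.2188, 0.1723, 0.1662]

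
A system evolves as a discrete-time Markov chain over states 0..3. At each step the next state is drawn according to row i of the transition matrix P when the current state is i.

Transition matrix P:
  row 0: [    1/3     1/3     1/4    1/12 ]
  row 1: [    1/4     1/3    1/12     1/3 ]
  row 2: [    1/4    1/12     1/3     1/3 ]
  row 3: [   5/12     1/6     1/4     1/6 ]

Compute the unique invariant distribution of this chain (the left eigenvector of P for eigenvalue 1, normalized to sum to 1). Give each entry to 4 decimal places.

Balance equations π_j = Σ_i π_i·P[i][j]:
  π_0 = 1/3·π_0 + 1/4·π_1 + 1/4·π_2 + 5/12·π_3
  π_1 = 1/3·π_0 + 1/3·π_1 + 1/12·π_2 + 1/6·π_3
  π_2 = 1/4·π_0 + 1/12·π_1 + 1/3·π_2 + 1/4·π_3
  normalize: π_0 + π_1 + π_2 + π_3 = 1
Solving the linear system gives exactly π = [5/16, 23/96, 11/48, 7/32].

π = [0.3125, 0.2396, 0.2292, 0.2188]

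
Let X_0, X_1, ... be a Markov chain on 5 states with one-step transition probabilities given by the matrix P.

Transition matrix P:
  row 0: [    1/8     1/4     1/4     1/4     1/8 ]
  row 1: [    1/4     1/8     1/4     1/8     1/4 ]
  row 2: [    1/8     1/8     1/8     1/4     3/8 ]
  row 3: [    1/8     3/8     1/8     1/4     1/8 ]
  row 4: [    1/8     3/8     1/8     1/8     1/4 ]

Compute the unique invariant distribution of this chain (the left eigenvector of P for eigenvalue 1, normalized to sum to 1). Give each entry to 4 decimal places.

Balance equations π_j = Σ_i π_i·P[i][j]:
  π_0 = 1/8·π_0 + 1/4·π_1 + 1/8·π_2 + 1/8·π_3 + 1/8·π_4
  π_1 = 1/4·π_0 + 1/8·π_1 + 1/8·π_2 + 3/8·π_3 + 3/8·π_4
  π_2 = 1/4·π_0 + 1/4·π_1 + 1/8·π_2 + 1/8·π_3 + 1/8·π_4
  π_3 = 1/4·π_0 + 1/8·π_1 + 1/4·π_2 + 1/4·π_3 + 1/8·π_4
  normalize: π_0 + π_1 + π_2 + π_3 + π_4 = 1
Solving the linear system gives exactly π = [52/333, 83/333, 13/74, 887/4662, 533/2331].

π = [0.1562, 0.2492, 0.1757, 0.1903, 0.2287]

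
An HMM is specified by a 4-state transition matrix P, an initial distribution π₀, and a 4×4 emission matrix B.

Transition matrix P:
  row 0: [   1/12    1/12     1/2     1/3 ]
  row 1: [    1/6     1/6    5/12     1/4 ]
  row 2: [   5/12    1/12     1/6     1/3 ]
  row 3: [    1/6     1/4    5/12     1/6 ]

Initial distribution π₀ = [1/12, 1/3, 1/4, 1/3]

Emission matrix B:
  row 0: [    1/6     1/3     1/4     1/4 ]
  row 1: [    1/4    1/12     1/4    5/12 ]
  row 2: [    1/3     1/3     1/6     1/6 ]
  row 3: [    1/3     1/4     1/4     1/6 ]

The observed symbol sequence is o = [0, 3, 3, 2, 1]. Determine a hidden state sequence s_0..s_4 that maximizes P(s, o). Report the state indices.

path = [3, 1, 2, 0, 2]

t=0: δ = [1.389e-02, 8.333e-02, 8.333e-02, 1.111e-01]  (obs o_0=0)
t=1: δ = [8.681e-03, 1.157e-02, 7.716e-03, 4.630e-03]  ψ = [2, 3, 3, 2]  (obs o_1=3)
t=2: δ = [8.038e-04, 8.038e-04, 8.038e-04, 4.823e-04]  ψ = [2, 1, 1, 0]  (obs o_2=3)
t=3: δ = [8.372e-05, 3.349e-05, 6.698e-05, 6.698e-05]  ψ = [2, 1, 0, 0]  (obs o_3=2)
t=4: δ = [9.303e-06, 1.395e-06, 1.395e-05, 6.977e-06]  ψ = [2, 3, 0, 0]  (obs o_4=1)
backtrack: best end state = 2; path = [3, 1, 2, 0, 2]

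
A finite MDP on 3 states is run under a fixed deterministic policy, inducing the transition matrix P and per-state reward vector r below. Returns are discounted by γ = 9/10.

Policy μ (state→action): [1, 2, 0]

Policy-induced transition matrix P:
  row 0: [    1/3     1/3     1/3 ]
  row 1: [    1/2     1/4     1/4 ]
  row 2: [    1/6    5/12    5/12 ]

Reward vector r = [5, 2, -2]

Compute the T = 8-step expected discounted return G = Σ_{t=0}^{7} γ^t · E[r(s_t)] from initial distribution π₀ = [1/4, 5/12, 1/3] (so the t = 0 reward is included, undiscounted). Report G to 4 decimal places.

t=0: π = [0.2500, 0.4167, 0.3333], E[r] = 1.4167, γ^t·E[r] = 1.416667, running G = 1.416667
t=1: π = [0.3472, 0.3264, 0.3264], E[r] = 1.7361, γ^t·E[r] = 1.562500, running G = 2.979167
t=2: π = [0.3333, 0.3333, 0.3333], E[r] = 1.6667, γ^t·E[r] = 1.350000, running G = 4.329167
t=3: π = [0.3333, 0.3333, 0.3333], E[r] = 1.6667, γ^t·E[r] = 1.215000, running G = 5.544167
t=4: π = [0.3333, 0.3333, 0.3333], E[r] = 1.6667, γ^t·E[r] = 1.093500, running G = 6.637667
t=5: π = [0.3333, 0.3333, 0.3333], E[r] = 1.6667, γ^t·E[r] = 0.984150, running G = 7.621817
t=6: π = [0.3333, 0.3333, 0.3333], E[r] = 1.6667, γ^t·E[r] = 0.885735, running G = 8.507552
t=7: π = [0.3333, 0.3333, 0.3333], E[r] = 1.6667, γ^t·E[r] = 0.797162, running G = 9.304713

G = 9.3047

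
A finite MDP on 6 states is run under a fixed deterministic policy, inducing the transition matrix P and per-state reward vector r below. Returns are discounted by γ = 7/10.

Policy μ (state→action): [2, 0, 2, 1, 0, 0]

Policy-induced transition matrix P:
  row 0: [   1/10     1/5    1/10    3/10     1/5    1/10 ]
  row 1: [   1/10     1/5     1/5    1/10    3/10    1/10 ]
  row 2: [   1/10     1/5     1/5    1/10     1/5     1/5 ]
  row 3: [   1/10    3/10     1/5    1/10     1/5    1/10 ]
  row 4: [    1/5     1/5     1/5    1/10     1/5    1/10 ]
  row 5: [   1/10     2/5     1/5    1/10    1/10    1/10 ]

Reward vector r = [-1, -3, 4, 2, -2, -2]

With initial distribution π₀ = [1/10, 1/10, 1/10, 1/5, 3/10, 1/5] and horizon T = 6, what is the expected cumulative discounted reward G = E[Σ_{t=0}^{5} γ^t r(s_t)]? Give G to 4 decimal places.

t=0: π = [0.1000, 0.1000, 0.1000, 0.2000, 0.3000, 0.2000], E[r] = -0.6000, γ^t·E[r] = -0.600000, running G = -0.600000
t=1: π = [0.1300, 0.2600, 0.1900, 0.1200, 0.1900, 0.1100], E[r] = -0.5100, γ^t·E[r] = -0.357000, running G = -0.957000
t=2: π = [0.1190, 0.2340, 0.1870, 0.1260, 0.2150, 0.1190], E[r] = -0.4890, γ^t·E[r] = -0.239610, running G = -1.196610
t=3: π = [0.1215, 0.2364, 0.1881, 0.1238, 0.2115, 0.1187], E[r] = -0.4911, γ^t·E[r] = -0.168447, running G = -1.365057
t=4: π = [0.1212, 0.2361, 0.1879, 0.1243, 0.2118, 0.1188], E[r] = -0.4907, γ^t·E[r] = -0.117810, running G = -1.482867
t=5: π = [0.1212, 0.2362, 0.1879, 0.1242, 0.2117, 0.1188], E[r] = -0.4908, γ^t·E[r] = -0.082486, running G = -1.565353

G = -1.5654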